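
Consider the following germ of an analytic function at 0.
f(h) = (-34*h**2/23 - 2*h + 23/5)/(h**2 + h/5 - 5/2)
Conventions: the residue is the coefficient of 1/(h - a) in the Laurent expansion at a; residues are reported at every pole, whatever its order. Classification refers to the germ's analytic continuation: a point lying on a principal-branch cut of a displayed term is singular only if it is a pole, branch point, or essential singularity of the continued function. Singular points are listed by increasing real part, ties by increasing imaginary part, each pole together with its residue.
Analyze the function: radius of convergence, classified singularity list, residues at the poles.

Radius of convergence at 0: -1/10 + (1/10)*sqrt(251).
At -1/10 - (1/10)*sqrt(251): a pole of order 1; residue -98/115 - (618/28865)*sqrt(251).
At -1/10 + (1/10)*sqrt(251): a pole of order 1; residue -98/115 + (618/28865)*sqrt(251).

Denominator factor (h**2 + h/5 - 5/2): discriminant 251/25, real irrational roots -1/10 + (1/10)*sqrt(251) and -1/10 - (1/10)*sqrt(251); poles of order 1, moduli -1/10 + (1/10)*sqrt(251) and 1/10 + (1/10)*sqrt(251).
The radius of convergence is the smallest modulus among the singular points: -1/10 + (1/10)*sqrt(251).
The factor h**2 + h/5 - 5/2 splits as (h - a)(h - a') with a = -1/10 - (1/10)*sqrt(251), a' = -1/10 + (1/10)*sqrt(251). At the order-1 pole a set g(h) = (h - a)*f(h) = [-34*h**2/23 - 2*h + 23/5] / (h - a').
Simple pole: residue = g(a) at a = -1/10 - (1/10)*sqrt(251), which is -98/115 - (618/28865)*sqrt(251).
The factor h**2 + h/5 - 5/2 splits as (h - a)(h - a') with a = -1/10 + (1/10)*sqrt(251), a' = -1/10 - (1/10)*sqrt(251). At the order-1 pole a set g(h) = (h - a)*f(h) = [-34*h**2/23 - 2*h + 23/5] / (h - a').
Simple pole: residue = g(a) at a = -1/10 + (1/10)*sqrt(251), which is -98/115 + (618/28865)*sqrt(251).
List the singular points by increasing real part (a conjugate pair: the negative imaginary part first).


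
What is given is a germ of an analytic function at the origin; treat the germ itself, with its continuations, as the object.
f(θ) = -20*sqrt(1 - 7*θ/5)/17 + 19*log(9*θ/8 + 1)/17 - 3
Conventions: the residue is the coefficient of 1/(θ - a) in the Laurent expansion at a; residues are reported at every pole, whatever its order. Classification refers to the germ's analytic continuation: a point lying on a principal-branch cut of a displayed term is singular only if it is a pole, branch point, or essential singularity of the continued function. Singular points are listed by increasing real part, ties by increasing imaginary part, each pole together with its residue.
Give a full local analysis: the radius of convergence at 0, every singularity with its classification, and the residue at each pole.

Radius of convergence at 0: 5/7.
At -8/9: a logarithmic branch point.
At 5/7: an algebraic (square-root) branch point.

Branch term (19/17)*log(1 - θ/(-8/9)): its argument vanishes at θ = -8/9, a logarithmic branch point, modulus 8/9.
Branch term (-20/17)*sqrt(1 - θ/(5/7)): its argument vanishes at θ = 5/7, a square-root branch point, modulus 5/7.
The radius of convergence is the smallest modulus among the singular points: 5/7.
List the singular points by increasing real part (a conjugate pair: the negative imaginary part first).


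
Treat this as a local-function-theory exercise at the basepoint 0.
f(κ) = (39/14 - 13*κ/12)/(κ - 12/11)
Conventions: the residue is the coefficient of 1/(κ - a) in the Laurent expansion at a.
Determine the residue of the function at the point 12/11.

At the order-1 pole 12/11 set g(κ) = (κ - (12/11))*f(κ) = 39/14 - 13*κ/12.
Simple pole: residue = g(a) at a = 12/11, which is 247/154.

The residue is 247/154.


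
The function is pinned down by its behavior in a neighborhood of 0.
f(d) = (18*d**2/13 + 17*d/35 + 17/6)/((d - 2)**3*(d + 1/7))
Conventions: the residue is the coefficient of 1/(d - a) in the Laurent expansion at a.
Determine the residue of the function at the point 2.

At the order-3 pole 2 set g(d) = (d - (2))^3*f(d) = (18*d**2/13 + 17*d/35 + 17/6)/(d + 1/7).
Order-3 pole: residue = g''(a)/2; g''(2) = 373513/658125, so the residue is 373513/1316250.

The residue is 373513/1316250.


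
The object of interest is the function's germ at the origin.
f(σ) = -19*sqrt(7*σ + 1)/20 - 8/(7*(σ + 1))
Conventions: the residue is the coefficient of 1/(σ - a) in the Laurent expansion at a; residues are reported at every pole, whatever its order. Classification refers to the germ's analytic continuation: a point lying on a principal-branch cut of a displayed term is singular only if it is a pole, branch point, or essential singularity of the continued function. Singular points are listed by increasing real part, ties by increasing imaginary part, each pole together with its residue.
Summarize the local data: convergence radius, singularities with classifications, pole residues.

Radius of convergence at 0: 1/7.
At -1: a pole of order 1; residue -8/7.
At -1/7: an algebraic (square-root) branch point.

Denominator factor (σ + 1): pole of order 1 at -1, modulus 1.
Branch term (-19/20)*sqrt(1 - σ/(-1/7)): its argument vanishes at σ = -1/7, a square-root branch point, modulus 1/7.
The radius of convergence is the smallest modulus among the singular points: 1/7.
The branch term is analytic at -1 and contributes nothing to the residue; only the rational part matters.
At the order-1 pole -1 set g(σ) = (σ - (-1))*(rational part) = -8/7.
Simple pole: residue = g(a) at a = -1, which is -8/7.
List the singular points by increasing real part (a conjugate pair: the negative imaginary part first).


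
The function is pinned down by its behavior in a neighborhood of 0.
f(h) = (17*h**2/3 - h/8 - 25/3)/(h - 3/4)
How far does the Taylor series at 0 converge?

The radius of convergence is 3/4.

Denominator factor (h - 3/4): pole of order 1 at 3/4, modulus 3/4.
The radius of convergence is the smallest modulus among the singular points: 3/4.


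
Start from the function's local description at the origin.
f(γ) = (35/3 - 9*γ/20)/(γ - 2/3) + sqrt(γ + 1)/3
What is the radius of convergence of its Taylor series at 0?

Denominator factor (γ - 2/3): pole of order 1 at 2/3, modulus 2/3.
Branch term (1/3)*sqrt(1 - γ/(-1)): its argument vanishes at γ = -1, a square-root branch point, modulus 1.
The radius of convergence is the smallest modulus among the singular points: 2/3.

The radius of convergence is 2/3.


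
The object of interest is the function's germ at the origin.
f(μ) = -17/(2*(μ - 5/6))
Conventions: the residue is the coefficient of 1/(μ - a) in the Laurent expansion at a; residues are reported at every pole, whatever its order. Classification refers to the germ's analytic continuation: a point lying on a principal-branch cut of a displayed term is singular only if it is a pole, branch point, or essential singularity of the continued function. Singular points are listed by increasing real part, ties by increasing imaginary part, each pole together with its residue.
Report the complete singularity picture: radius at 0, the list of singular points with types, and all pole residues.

Radius of convergence at 0: 5/6.
At 5/6: a pole of order 1; residue -17/2.

Denominator factor (μ - 5/6): pole of order 1 at 5/6, modulus 5/6.
The radius of convergence is the smallest modulus among the singular points: 5/6.
At the order-1 pole 5/6 set g(μ) = (μ - (5/6))*f(μ) = -17/2.
Simple pole: residue = g(a) at a = 5/6, which is -17/2.


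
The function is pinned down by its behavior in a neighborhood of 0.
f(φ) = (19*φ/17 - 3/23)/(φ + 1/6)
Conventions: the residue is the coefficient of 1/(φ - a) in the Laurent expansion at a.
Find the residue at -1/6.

The residue is -743/2346.

At the order-1 pole -1/6 set g(φ) = (φ - (-1/6))*f(φ) = 19*φ/17 - 3/23.
Simple pole: residue = g(a) at a = -1/6, which is -743/2346.


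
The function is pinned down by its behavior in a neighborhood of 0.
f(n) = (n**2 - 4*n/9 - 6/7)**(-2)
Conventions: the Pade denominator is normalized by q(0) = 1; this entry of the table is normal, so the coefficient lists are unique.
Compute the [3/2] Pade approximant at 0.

Taylor coefficients needed (expand at 0): a_0 = 49/36, a_1 = -343/243, a_2 = 37387/8748, a_3 = -2019241/354294, a_4 = 855051323/76527504, a_5 = -1399972679/86093442.
Write the denominator as Q(n) = 1 + q1*n + q2*n^2. Requiring Q*f - P = O(n^6) with deg P <= 3 kills the coefficients of n^4..n^5 in Q*f:
  n^4: a_4 + q1*a_3 + q2*a_2 = 0, i.e. 855051323/76527504 + (-2019241/354294)*q1 + (37387/8748)*q2 = 0.
  n^5: a_5 + q1*a_4 + q2*a_3 = 0, i.e. -1399972679/86093442 + (855051323/76527504)*q1 + (-2019241/354294)*q2 = 0.
Solving this linear system: q1 = 383011790/1005392223, q2 = -228708611887/108582360084.
The numerator is Q*f truncated at degree 3: P0 = a_0 = 49/36; P1 = a_1 + q1*a_0 = -66504613/74473498; P2 = a_2 + q1*a_1 + q2*a_0 = 2769039/3186032; P3 = a_3 + q1*a_2 + q2*a_1 = -163558521/148946996.

The Pade approximant has numerator coefficients [49/36, -66504613/74473498, 2769039/3186032, -163558521/148946996]; denominator coefficients [1, 383011790/1005392223, -228708611887/108582360084].


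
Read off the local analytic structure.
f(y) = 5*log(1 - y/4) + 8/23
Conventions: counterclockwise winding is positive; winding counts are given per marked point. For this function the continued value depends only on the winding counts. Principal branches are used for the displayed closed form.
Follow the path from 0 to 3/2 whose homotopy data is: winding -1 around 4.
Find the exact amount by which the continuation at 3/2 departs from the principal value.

The rational part is single-valued and drops out of the difference; each branch term changes only by its own monodromy.
(5)*log(1 - y/(4)): each positive loop around 4 adds 2*pi*i to the log, so winding -1 contributes (5)*(-1)*2*pi*i = -(10)*pi*i.
Summing the contributions at y = 3/2 gives -(10)*pi*i.

Continued minus principal equals -(10)*pi*i.


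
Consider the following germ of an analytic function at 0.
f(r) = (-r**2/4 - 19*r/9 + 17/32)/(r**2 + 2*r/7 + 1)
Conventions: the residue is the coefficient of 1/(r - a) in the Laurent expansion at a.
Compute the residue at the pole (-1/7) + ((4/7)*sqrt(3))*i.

The factor r**2 + 2*r/7 + 1 splits as (r - a)(r - a') with a = (-1/7) + ((4/7)*sqrt(3))*i, a' = (-1/7) - ((4/7)*sqrt(3))*i. At the order-1 pole a set g(r) = (r - a)*f(r) = [-r**2/4 - 19*r/9 + 17/32] / (r - a').
Simple pole: residue = g(a) at a = (-1/7) + ((4/7)*sqrt(3))*i, which is (-257/252) - ((15137/48384)*sqrt(3))*i.

The residue is (-257/252) - ((15137/48384)*sqrt(3))*i.


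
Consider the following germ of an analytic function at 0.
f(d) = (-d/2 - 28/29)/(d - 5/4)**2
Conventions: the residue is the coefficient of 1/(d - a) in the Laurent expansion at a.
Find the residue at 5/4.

At the order-2 pole 5/4 set g(d) = (d - (5/4))^2*f(d) = -d/2 - 28/29.
Order-2 pole: residue = g'(a); g'(5/4) = -1/2, so the residue is -1/2.

The residue is -1/2.


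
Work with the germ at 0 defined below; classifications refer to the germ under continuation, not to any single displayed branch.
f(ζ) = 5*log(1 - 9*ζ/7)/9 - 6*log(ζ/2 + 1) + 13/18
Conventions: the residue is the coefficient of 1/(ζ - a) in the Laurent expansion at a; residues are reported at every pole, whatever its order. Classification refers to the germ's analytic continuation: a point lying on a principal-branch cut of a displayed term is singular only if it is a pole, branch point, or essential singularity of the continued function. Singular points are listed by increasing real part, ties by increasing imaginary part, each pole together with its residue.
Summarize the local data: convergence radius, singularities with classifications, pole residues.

Radius of convergence at 0: 7/9.
At -2: a logarithmic branch point.
At 7/9: a logarithmic branch point.

Branch term (-6)*log(1 - ζ/(-2)): its argument vanishes at ζ = -2, a logarithmic branch point, modulus 2.
Branch term (5/9)*log(1 - ζ/(7/9)): its argument vanishes at ζ = 7/9, a logarithmic branch point, modulus 7/9.
The radius of convergence is the smallest modulus among the singular points: 7/9.
List the singular points by increasing real part (a conjugate pair: the negative imaginary part first).


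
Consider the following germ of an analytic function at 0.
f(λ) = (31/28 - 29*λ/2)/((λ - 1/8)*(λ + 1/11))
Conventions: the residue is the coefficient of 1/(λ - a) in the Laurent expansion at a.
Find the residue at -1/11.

At the order-1 pole -1/11 set g(λ) = (λ - (-1/11))*f(λ) = (31/28 - 29*λ/2)/(λ - 1/8).
Simple pole: residue = g(a) at a = -1/11, which is -1494/133.

The residue is -1494/133.


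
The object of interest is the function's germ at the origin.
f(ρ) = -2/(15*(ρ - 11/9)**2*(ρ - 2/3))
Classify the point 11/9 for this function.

The denominator factor ρ - 11/9 vanishes at 11/9 and appears to the power 2; the numerator there equals -2/15, nonzero, and no other factor vanishes.
Hence a pole whose order is the multiplicity, 2.

The point is a pole of order 2.


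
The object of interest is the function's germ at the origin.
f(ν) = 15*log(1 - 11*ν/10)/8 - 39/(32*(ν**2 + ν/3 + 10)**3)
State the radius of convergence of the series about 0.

Denominator factor (ν**2 + ν/3 + 10)^3: discriminant -359/9, complex-conjugate roots (-1/6) + ((1/6)*sqrt(359))*i and (-1/6) - ((1/6)*sqrt(359))*i; poles of order 3, moduli sqrt(10) and sqrt(10).
Branch term (15/8)*log(1 - ν/(10/11)): its argument vanishes at ν = 10/11, a logarithmic branch point, modulus 10/11.
The radius of convergence is the smallest modulus among the singular points: 10/11.

The radius of convergence is 10/11.


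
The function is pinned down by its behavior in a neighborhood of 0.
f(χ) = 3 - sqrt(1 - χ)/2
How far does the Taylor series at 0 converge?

Branch term (-1/2)*sqrt(1 - χ/(1)): its argument vanishes at χ = 1, a square-root branch point, modulus 1.
The radius of convergence is the smallest modulus among the singular points: 1.

The radius of convergence is 1.


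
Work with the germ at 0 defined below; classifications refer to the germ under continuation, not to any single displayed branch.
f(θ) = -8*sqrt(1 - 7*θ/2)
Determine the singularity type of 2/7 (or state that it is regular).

The point is an algebraic (square-root) branch point.

The term (-8)*sqrt(1 - θ/(2/7)) has argument 1 - 2/7/(2/7) = 0 at 2/7: a square-root (algebraic, two-sheeted) branch point; the remaining terms are analytic or single-valued there.


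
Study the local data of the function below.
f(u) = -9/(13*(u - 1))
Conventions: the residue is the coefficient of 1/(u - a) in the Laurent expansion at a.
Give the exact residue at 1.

At the order-1 pole 1 set g(u) = (u - (1))*f(u) = -9/13.
Simple pole: residue = g(a) at a = 1, which is -9/13.

The residue is -9/13.


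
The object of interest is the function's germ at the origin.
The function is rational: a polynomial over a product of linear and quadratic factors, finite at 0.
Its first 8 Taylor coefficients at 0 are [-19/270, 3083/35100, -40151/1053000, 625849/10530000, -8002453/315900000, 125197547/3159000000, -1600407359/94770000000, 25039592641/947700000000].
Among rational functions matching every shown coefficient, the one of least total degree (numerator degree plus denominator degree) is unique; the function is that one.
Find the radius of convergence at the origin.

The radius of convergence is (1/2)*sqrt(6).

No rational of total degree below 4 reproduces all 8 coefficients; solving the [1/3] Pade equations on them gives f(z) = (37*z/26 - 19/18)/((z - 10)*(z**2 - 3/2)), whose expansion matches every shown term.
Denominator factor (z - 10): pole of order 1 at 10, modulus 10.
Denominator factor (z**2 - 3/2): discriminant 6, real irrational roots (1/2)*sqrt(6) and -(1/2)*sqrt(6); poles of order 1, moduli (1/2)*sqrt(6) and (1/2)*sqrt(6).
The radius of convergence is the smallest modulus among the singular points: (1/2)*sqrt(6).


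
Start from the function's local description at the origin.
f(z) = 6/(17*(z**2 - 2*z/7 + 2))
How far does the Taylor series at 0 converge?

The radius of convergence is sqrt(2).

Denominator factor (z**2 - 2*z/7 + 2): discriminant -388/49, complex-conjugate roots (1/7) + ((1/7)*sqrt(97))*i and (1/7) - ((1/7)*sqrt(97))*i; poles of order 1, moduli sqrt(2) and sqrt(2).
The radius of convergence is the smallest modulus among the singular points: sqrt(2).


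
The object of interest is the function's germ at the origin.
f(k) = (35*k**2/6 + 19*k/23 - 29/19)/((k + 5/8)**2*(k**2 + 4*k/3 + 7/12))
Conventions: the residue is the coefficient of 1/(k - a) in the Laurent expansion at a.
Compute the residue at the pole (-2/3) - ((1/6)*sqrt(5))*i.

The residue is (7482016/318573) + ((253976/69255)*sqrt(5))*i.

The factor k**2 + 4*k/3 + 7/12 splits as (k - a)(k - a') with a = (-2/3) - ((1/6)*sqrt(5))*i, a' = (-2/3) + ((1/6)*sqrt(5))*i. At the order-1 pole a set g(k) = (k - a)*f(k) = [(35*k**2/6 + 19*k/23 - 29/19)/(k + 5/8)**2] / (k - a').
Simple pole: residue = g(a) at a = (-2/3) - ((1/6)*sqrt(5))*i, which is (7482016/318573) + ((253976/69255)*sqrt(5))*i.


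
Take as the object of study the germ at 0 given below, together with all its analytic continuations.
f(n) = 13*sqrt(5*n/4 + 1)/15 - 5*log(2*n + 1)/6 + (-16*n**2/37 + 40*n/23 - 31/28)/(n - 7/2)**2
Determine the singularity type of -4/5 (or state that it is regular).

The point is an algebraic (square-root) branch point.

The term (13/15)*sqrt(1 - n/(-4/5)) has argument 1 - -4/5/(-4/5) = 0 at -4/5: a square-root (algebraic, two-sheeted) branch point; the remaining terms are analytic or single-valued there.


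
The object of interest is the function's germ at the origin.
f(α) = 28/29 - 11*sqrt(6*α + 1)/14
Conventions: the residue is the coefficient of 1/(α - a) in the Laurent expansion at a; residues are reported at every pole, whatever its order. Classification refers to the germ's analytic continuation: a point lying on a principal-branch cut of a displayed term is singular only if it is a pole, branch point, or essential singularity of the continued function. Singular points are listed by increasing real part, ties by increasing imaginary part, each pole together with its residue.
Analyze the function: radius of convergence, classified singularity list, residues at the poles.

Branch term (-11/14)*sqrt(1 - α/(-1/6)): its argument vanishes at α = -1/6, a square-root branch point, modulus 1/6.
The radius of convergence is the smallest modulus among the singular points: 1/6.

Radius of convergence at 0: 1/6.
At -1/6: an algebraic (square-root) branch point.


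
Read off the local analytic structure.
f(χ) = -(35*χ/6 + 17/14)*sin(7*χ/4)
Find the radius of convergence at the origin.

The factor -sin(7*χ/4) is entire and contributes no finite singular point.
The polynomial part has no poles.
No finite singular points: the Taylor series at 0 converges everywhere.

The radius of convergence is infinite.


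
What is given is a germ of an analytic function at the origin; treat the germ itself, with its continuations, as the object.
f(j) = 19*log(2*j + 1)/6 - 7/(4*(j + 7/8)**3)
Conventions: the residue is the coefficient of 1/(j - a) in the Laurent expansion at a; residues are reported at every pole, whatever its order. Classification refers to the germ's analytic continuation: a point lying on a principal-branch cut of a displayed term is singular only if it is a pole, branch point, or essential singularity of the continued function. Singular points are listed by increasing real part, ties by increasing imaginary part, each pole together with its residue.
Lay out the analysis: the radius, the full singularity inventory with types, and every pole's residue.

Denominator factor (j + 7/8)^3: pole of order 3 at -7/8, modulus 7/8.
Branch term (19/6)*log(1 - j/(-1/2)): its argument vanishes at j = -1/2, a logarithmic branch point, modulus 1/2.
The radius of convergence is the smallest modulus among the singular points: 1/2.
The branch term is analytic at -7/8 and contributes nothing to the residue; only the rational part matters.
At the order-3 pole -7/8 set g(j) = (j - (-7/8))^3*(rational part) = -7/4.
Order-3 pole: residue = g''(a)/2; g''(-7/8) = 0, so the residue is 0.
List the singular points by increasing real part (a conjugate pair: the negative imaginary part first).

Radius of convergence at 0: 1/2.
At -7/8: a pole of order 3; residue 0.
At -1/2: a logarithmic branch point.


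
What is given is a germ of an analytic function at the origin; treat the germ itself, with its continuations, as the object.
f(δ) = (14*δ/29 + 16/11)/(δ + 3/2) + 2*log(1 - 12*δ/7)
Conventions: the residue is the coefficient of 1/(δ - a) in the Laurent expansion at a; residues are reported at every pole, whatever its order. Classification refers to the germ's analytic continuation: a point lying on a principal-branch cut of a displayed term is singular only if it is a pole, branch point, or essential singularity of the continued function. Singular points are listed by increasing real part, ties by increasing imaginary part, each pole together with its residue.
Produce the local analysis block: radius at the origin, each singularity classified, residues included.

Radius of convergence at 0: 7/12.
At -3/2: a pole of order 1; residue 233/319.
At 7/12: a logarithmic branch point.

Denominator factor (δ + 3/2): pole of order 1 at -3/2, modulus 3/2.
Branch term (2)*log(1 - δ/(7/12)): its argument vanishes at δ = 7/12, a logarithmic branch point, modulus 7/12.
The radius of convergence is the smallest modulus among the singular points: 7/12.
The branch term is analytic at -3/2 and contributes nothing to the residue; only the rational part matters.
At the order-1 pole -3/2 set g(δ) = (δ - (-3/2))*(rational part) = 14*δ/29 + 16/11.
Simple pole: residue = g(a) at a = -3/2, which is 233/319.
List the singular points by increasing real part (a conjugate pair: the negative imaginary part first).


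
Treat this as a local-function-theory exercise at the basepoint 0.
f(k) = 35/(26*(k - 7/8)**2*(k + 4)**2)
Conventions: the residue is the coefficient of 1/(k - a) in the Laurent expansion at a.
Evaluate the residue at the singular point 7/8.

At the order-2 pole 7/8 set g(k) = (k - (7/8))^2*f(k) = 35/(26*(k + 4)**2).
Order-2 pole: residue = g'(a); g'(7/8) = -17920/771147, so the residue is -17920/771147.

The residue is -17920/771147.


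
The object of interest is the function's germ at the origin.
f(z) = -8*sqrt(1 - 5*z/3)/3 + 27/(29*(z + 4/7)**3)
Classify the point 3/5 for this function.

The term (-8/3)*sqrt(1 - z/(3/5)) has argument 1 - 3/5/(3/5) = 0 at 3/5: a square-root (algebraic, two-sheeted) branch point; the remaining terms are analytic or single-valued there.

The point is an algebraic (square-root) branch point.


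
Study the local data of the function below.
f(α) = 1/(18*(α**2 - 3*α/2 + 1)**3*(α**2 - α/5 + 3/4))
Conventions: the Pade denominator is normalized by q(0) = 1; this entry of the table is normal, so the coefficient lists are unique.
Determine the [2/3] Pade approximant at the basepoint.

The Pade approximant has numerator coefficients [2/27, 351788/2221155, 27976/246795]; denominator coefficients [1, -259483/98718, 5959047/1645300, -19803473/9871800].

Taylor coefficients needed (expand at 0): a_0 = 2/27, a_1 = 143/405, a_2 = 4697/6075, a_3 = 164401/182250, a_4 = 3051991/10935000, a_5 = -322305847/328050000.
Write the denominator as Q(α) = 1 + q1*α + q2*α^2 + q3*α^3. Requiring Q*f - P = O(α^6) with deg P <= 2 kills the coefficients of α^3..α^5 in Q*f:
  α^3: a_3 + q1*a_2 + q2*a_1 + q3*a_0 = 0, i.e. 164401/182250 + (4697/6075)*q1 + (143/405)*q2 + (2/27)*q3 = 0.
  α^4: a_4 + q1*a_3 + q2*a_2 + q3*a_1 = 0, i.e. 3051991/10935000 + (164401/182250)*q1 + (4697/6075)*q2 + (143/405)*q3 = 0.
  α^5: a_5 + q1*a_4 + q2*a_3 + q3*a_2 = 0, i.e. -322305847/328050000 + (3051991/10935000)*q1 + (164401/182250)*q2 + (4697/6075)*q3 = 0.
Solving this linear system: q1 = -259483/98718, q2 = 5959047/1645300, q3 = -19803473/9871800.
The numerator is Q*f truncated at degree 2: P0 = a_0 = 2/27; P1 = a_1 + q1*a_0 = 351788/2221155; P2 = a_2 + q1*a_1 + q2*a_0 = 27976/246795.


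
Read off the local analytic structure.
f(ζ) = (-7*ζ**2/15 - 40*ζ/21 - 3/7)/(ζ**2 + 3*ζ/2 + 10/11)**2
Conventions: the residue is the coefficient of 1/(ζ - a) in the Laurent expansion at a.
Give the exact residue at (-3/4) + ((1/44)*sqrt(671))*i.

The factor ζ**2 + 3*ζ/2 + 10/11 splits as (ζ - a)(ζ - a') with a = (-3/4) + ((1/44)*sqrt(671))*i, a' = (-3/4) - ((1/44)*sqrt(671))*i. At the order-2 pole a set g(ζ) = (ζ - a)^2*f(ζ) = [-7*ζ**2/15 - 40*ζ/21 - 3/7] / (ζ - a')^2.
Order-2 pole: residue = g'(a); g'((-3/4) + ((1/44)*sqrt(671))*i) = -((304/11163)*sqrt(671))*i, so the residue is -((304/11163)*sqrt(671))*i.

The residue is -((304/11163)*sqrt(671))*i.


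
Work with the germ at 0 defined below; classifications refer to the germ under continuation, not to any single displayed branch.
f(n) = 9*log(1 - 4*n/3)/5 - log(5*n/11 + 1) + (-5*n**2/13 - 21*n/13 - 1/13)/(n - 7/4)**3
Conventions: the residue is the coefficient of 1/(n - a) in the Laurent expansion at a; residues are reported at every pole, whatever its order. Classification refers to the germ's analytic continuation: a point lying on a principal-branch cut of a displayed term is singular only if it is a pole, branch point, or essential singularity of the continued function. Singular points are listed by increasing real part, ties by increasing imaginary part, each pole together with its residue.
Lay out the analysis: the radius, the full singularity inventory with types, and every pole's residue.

Radius of convergence at 0: 3/4.
At -11/5: a logarithmic branch point.
At 3/4: a logarithmic branch point.
At 7/4: a pole of order 3; residue -5/13.

Denominator factor (n - 7/4)^3: pole of order 3 at 7/4, modulus 7/4.
Branch term (9/5)*log(1 - n/(3/4)): its argument vanishes at n = 3/4, a logarithmic branch point, modulus 3/4.
Branch term (-1)*log(1 - n/(-11/5)): its argument vanishes at n = -11/5, a logarithmic branch point, modulus 11/5.
The radius of convergence is the smallest modulus among the singular points: 3/4.
The branch terms are analytic at 7/4 and contribute nothing to the residue; only the rational part matters.
At the order-3 pole 7/4 set g(n) = (n - (7/4))^3*(rational part) = -5*n**2/13 - 21*n/13 - 1/13.
Order-3 pole: residue = g''(a)/2; g''(7/4) = -10/13, so the residue is -5/13.
List the singular points by increasing real part (a conjugate pair: the negative imaginary part first).


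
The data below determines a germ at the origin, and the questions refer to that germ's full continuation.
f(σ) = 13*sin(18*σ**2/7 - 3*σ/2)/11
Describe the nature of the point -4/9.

The point is a regular point.

There is no denominator, hence no pole anywhere.
The factor -sin(18*σ**2/7 - 3*σ/2) is entire.
So the germ continues analytically to -4/9.


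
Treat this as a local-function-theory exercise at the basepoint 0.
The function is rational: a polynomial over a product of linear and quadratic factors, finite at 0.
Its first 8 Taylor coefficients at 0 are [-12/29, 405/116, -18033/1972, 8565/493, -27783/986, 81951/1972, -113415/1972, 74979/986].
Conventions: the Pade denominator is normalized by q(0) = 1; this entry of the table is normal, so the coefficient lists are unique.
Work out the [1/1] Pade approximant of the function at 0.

The Pade approximant has numerator coefficients [-12/29, 213649/88740]; denominator coefficients [1, 6011/2295].

Taylor coefficients needed (read off): a_0 = -12/29, a_1 = 405/116, a_2 = -18033/1972.
Write the denominator as Q(σ) = 1 + q1*σ. Requiring Q*f - P = O(σ^3) with deg P <= 1 kills the coefficients of σ^2..σ^2 in Q*f:
  σ^2: a_2 + q1*a_1 = 0, i.e. -18033/1972 + (405/116)*q1 = 0.
Solving this linear system: q1 = 6011/2295.
The numerator is Q*f truncated at degree 1: P0 = a_0 = -12/29; P1 = a_1 + q1*a_0 = 213649/88740.


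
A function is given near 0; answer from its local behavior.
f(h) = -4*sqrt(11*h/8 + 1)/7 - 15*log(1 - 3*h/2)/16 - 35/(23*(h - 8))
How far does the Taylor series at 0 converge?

The radius of convergence is 2/3.

Denominator factor (h - 8): pole of order 1 at 8, modulus 8.
Branch term (-4/7)*sqrt(1 - h/(-8/11)): its argument vanishes at h = -8/11, a square-root branch point, modulus 8/11.
Branch term (-15/16)*log(1 - h/(2/3)): its argument vanishes at h = 2/3, a logarithmic branch point, modulus 2/3.
The radius of convergence is the smallest modulus among the singular points: 2/3.


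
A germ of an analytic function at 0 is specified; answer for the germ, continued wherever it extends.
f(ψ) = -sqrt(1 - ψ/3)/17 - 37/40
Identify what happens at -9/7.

The point is a regular point.

There is no denominator, hence no pole anywhere.
Branch term sqrt(1 - ψ/(3)): argument at -9/7 is 10/7, nonzero, so -9/7 is not its branch point (a point on a principal cut is still regular for the continued germ).
So the germ continues analytically to -9/7.


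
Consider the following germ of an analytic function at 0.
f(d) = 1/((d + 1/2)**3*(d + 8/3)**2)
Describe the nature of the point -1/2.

The point is a pole of order 3.

The denominator factor d + 1/2 vanishes at -1/2 and appears to the power 3; the numerator there equals 1, nonzero, and no other factor vanishes.
Hence a pole whose order is the multiplicity, 3.


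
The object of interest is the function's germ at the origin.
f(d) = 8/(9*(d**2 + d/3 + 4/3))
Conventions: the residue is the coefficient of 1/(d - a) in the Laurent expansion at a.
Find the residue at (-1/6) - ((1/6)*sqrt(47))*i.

The factor d**2 + d/3 + 4/3 splits as (d - a)(d - a') with a = (-1/6) - ((1/6)*sqrt(47))*i, a' = (-1/6) + ((1/6)*sqrt(47))*i. At the order-1 pole a set g(d) = (d - a)*f(d) = [8/9] / (d - a').
Simple pole: residue = g(a) at a = (-1/6) - ((1/6)*sqrt(47))*i, which is ((8/141)*sqrt(47))*i.

The residue is ((8/141)*sqrt(47))*i.


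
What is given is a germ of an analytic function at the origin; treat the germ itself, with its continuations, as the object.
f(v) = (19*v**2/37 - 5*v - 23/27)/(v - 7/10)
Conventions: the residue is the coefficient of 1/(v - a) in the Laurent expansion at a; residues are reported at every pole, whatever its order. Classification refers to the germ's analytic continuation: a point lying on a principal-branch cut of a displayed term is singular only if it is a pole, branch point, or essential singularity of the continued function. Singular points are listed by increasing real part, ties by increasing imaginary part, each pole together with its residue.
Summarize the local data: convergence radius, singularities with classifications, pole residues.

Denominator factor (v - 7/10): pole of order 1 at 7/10, modulus 7/10.
The radius of convergence is the smallest modulus among the singular points: 7/10.
At the order-1 pole 7/10 set g(v) = (v - (7/10))*f(v) = 19*v**2/37 - 5*v - 23/27.
Simple pole: residue = g(a) at a = 7/10, which is -409613/99900.

Radius of convergence at 0: 7/10.
At 7/10: a pole of order 1; residue -409613/99900.


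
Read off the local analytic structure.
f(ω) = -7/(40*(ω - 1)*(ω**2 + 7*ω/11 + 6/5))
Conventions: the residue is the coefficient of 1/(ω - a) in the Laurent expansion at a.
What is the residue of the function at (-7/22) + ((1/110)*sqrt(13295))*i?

The residue is (77/2496) - ((2233/6636864)*sqrt(13295))*i.

The factor ω**2 + 7*ω/11 + 6/5 splits as (ω - a)(ω - a') with a = (-7/22) + ((1/110)*sqrt(13295))*i, a' = (-7/22) - ((1/110)*sqrt(13295))*i. At the order-1 pole a set g(ω) = (ω - a)*f(ω) = [-7/(40*(ω - 1))] / (ω - a').
Simple pole: residue = g(a) at a = (-7/22) + ((1/110)*sqrt(13295))*i, which is (77/2496) - ((2233/6636864)*sqrt(13295))*i.


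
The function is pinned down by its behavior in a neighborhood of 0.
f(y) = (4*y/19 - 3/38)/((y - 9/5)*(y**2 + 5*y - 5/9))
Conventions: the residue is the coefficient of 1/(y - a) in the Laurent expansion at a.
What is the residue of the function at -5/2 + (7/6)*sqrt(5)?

The residue is -135/10516 + (12003/1398628)*sqrt(5).

The factor y**2 + 5*y - 5/9 splits as (y - a)(y - a') with a = -5/2 + (7/6)*sqrt(5), a' = -5/2 - (7/6)*sqrt(5). At the order-1 pole a set g(y) = (y - a)*f(y) = [(4*y/19 - 3/38)/(y - 9/5)] / (y - a').
Simple pole: residue = g(a) at a = -5/2 + (7/6)*sqrt(5), which is -135/10516 + (12003/1398628)*sqrt(5).


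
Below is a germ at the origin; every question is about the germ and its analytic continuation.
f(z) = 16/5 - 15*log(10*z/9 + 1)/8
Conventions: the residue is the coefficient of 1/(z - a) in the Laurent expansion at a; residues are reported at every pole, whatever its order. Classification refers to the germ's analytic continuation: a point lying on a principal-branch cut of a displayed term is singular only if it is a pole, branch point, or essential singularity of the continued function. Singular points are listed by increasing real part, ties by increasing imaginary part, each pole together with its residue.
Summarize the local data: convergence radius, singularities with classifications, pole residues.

Radius of convergence at 0: 9/10.
At -9/10: a logarithmic branch point.

Branch term (-15/8)*log(1 - z/(-9/10)): its argument vanishes at z = -9/10, a logarithmic branch point, modulus 9/10.
The radius of convergence is the smallest modulus among the singular points: 9/10.


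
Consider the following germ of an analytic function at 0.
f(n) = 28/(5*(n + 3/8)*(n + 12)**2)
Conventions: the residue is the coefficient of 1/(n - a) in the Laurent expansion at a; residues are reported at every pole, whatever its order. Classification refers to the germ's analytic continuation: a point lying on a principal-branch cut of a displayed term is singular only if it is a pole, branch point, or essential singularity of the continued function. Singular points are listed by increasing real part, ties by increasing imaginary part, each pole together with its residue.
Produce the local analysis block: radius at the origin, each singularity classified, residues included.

Radius of convergence at 0: 3/8.
At -12: a pole of order 2; residue -1792/43245.
At -3/8: a pole of order 1; residue 1792/43245.

Denominator factor (n + 12)^2: pole of order 2 at -12, modulus 12.
Denominator factor (n + 3/8): pole of order 1 at -3/8, modulus 3/8.
The radius of convergence is the smallest modulus among the singular points: 3/8.
At the order-2 pole -12 set g(n) = (n - (-12))^2*f(n) = 28/(5*(n + 3/8)).
Order-2 pole: residue = g'(a); g'(-12) = -1792/43245, so the residue is -1792/43245.
At the order-1 pole -3/8 set g(n) = (n - (-3/8))*f(n) = 28/(5*(n + 12)**2).
Simple pole: residue = g(a) at a = -3/8, which is 1792/43245.
List the singular points by increasing real part (a conjugate pair: the negative imaginary part first).


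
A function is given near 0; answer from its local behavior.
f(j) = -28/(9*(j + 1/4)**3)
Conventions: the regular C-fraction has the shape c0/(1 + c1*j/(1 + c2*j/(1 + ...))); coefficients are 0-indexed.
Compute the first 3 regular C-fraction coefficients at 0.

Taylor coefficients (expand at 0): a_0 = -1792/9, a_1 = 7168/3, a_2 = -57344/3.
c0 = a_0 = -1792/9. Peel one level at a time: if S = 1 + c*j/S' with S'(0) = 1, then c is the j-coefficient of S and S' = c*j/(S - 1).
S_1 = c0/f = 1 + (12)*j + (48)*j^2 + ...; c1 = 12.
S_2 = c1*j/(S_1 - 1) = 1 + (-4)*j + ...; c2 = -4.

The regular C-fraction coefficients are [-1792/9, 12, -4].


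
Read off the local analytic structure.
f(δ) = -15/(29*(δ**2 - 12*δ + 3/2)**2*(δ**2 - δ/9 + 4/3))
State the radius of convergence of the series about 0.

Denominator factor (δ**2 - 12*δ + 3/2)^2: discriminant 138, real irrational roots 6 + (1/2)*sqrt(138) and 6 - (1/2)*sqrt(138); poles of order 2, moduli 6 + (1/2)*sqrt(138) and 6 - (1/2)*sqrt(138).
Denominator factor (δ**2 - δ/9 + 4/3): discriminant -431/81, complex-conjugate roots (1/18) + ((1/18)*sqrt(431))*i and (1/18) - ((1/18)*sqrt(431))*i; poles of order 1, moduli (2/3)*sqrt(3) and (2/3)*sqrt(3).
The radius of convergence is the smallest modulus among the singular points: 6 - (1/2)*sqrt(138).

The radius of convergence is 6 - (1/2)*sqrt(138).


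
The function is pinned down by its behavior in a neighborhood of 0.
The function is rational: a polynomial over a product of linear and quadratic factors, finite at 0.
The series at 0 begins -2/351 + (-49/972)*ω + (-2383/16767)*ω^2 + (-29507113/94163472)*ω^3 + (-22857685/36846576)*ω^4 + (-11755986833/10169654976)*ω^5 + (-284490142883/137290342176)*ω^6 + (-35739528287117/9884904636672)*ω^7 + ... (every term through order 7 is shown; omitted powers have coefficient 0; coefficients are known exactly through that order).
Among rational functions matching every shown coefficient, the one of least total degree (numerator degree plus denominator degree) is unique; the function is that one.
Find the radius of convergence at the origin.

The radius of convergence is 2/3.

No rational of total degree below 6 reproduces all 8 coefficients; solving the [2/4] Pade equations on them gives f(ω) = (3*ω**2/23 - 15*ω/13 - 8/39)/((ω - 9)**2*(ω - 2/3)**2), whose expansion matches every shown term.
Denominator factor (ω - 2/3)^2: pole of order 2 at 2/3, modulus 2/3.
Denominator factor (ω - 9)^2: pole of order 2 at 9, modulus 9.
The radius of convergence is the smallest modulus among the singular points: 2/3.


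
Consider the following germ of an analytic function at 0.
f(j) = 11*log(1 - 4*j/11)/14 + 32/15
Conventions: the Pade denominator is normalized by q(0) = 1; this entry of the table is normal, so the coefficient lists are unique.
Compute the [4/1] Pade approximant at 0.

The Pade approximant has numerator coefficients [32/15, -5234/5775, 12/385, 32/12705, 32/139755]; denominator coefficients [1, -16/55].

Taylor coefficients needed (expand at 0): a_0 = 32/15, a_1 = -2/7, a_2 = -4/77, a_3 = -32/2541, a_4 = -32/9317, a_5 = -512/512435.
Write the denominator as Q(j) = 1 + q1*j. Requiring Q*f - P = O(j^6) with deg P <= 4 kills the coefficients of j^5..j^5 in Q*f:
  j^5: a_5 + q1*a_4 = 0, i.e. -512/512435 + (-32/9317)*q1 = 0.
Solving this linear system: q1 = -16/55.
The numerator is Q*f truncated at degree 4: P0 = a_0 = 32/15; P1 = a_1 + q1*a_0 = -5234/5775; P2 = a_2 + q1*a_1 = 12/385; P3 = a_3 + q1*a_2 = 32/12705; P4 = a_4 + q1*a_3 = 32/139755.


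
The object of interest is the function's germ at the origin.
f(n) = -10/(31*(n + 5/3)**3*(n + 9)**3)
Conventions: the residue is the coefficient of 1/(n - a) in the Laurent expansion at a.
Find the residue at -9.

At the order-3 pole -9 set g(n) = (n - (-9))^3*f(n) = -10/(31*(n + 5/3)**3).
Order-3 pole: residue = g''(a)/2; g''(-9) = 3645/19970324, so the residue is 3645/39940648.

The residue is 3645/39940648.


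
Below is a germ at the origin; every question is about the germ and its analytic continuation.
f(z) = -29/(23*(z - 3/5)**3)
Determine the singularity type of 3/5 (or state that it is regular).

The point is a pole of order 3.

The denominator factor z - 3/5 vanishes at 3/5 and appears to the power 3; the numerator there equals -29/23, nonzero, and no other factor vanishes.
Hence a pole whose order is the multiplicity, 3.


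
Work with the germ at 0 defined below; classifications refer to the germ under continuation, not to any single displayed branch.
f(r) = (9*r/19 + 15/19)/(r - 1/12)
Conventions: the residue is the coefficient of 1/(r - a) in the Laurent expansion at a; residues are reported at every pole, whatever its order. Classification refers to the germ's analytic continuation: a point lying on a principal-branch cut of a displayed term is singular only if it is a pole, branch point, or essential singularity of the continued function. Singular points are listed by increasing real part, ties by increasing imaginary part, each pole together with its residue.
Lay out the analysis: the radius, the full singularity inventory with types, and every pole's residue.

Radius of convergence at 0: 1/12.
At 1/12: a pole of order 1; residue 63/76.

Denominator factor (r - 1/12): pole of order 1 at 1/12, modulus 1/12.
The radius of convergence is the smallest modulus among the singular points: 1/12.
At the order-1 pole 1/12 set g(r) = (r - (1/12))*f(r) = 9*r/19 + 15/19.
Simple pole: residue = g(a) at a = 1/12, which is 63/76.
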